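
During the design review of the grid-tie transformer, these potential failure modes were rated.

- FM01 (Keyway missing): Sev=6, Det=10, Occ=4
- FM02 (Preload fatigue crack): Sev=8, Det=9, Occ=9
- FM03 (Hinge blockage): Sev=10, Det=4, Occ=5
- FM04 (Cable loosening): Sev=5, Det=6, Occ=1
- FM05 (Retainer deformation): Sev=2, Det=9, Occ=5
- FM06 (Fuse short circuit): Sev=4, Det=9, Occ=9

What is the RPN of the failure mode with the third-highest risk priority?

RPN = Severity × Occurrence × Detection:
  FM01: 6 × 4 × 10 = 240
  FM02: 8 × 9 × 9 = 648
  FM03: 10 × 5 × 4 = 200
  FM04: 5 × 1 × 6 = 30
  FM05: 2 × 5 × 9 = 90
  FM06: 4 × 9 × 9 = 324
Sorted descending: 648, 324, 240, 200, 90, 30.
The third-highest RPN is 240 (FM01).

240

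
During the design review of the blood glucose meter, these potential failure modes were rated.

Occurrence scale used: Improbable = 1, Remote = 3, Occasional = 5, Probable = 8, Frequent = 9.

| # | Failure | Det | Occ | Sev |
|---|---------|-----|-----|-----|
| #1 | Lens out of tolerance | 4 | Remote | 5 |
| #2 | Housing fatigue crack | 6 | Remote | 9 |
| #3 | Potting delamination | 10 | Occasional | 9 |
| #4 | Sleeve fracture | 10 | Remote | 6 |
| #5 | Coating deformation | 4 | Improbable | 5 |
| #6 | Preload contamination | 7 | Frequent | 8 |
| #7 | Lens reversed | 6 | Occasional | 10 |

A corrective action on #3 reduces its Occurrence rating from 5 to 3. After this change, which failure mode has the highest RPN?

RPN = Severity × Occurrence × Detection:
  #1: 5 × 3 × 4 = 60
  #2: 9 × 3 × 6 = 162
  #3: 9 × 5 × 10 = 450
  #4: 6 × 3 × 10 = 180
  #5: 5 × 1 × 4 = 20
  #6: 8 × 9 × 7 = 504
  #7: 10 × 5 × 6 = 300
After action: #3 → 9 × 3 × 10 = 270.
Revised RPNs: #6=504, #7=300, #3=270, #4=180, #2=162, #1=60, #5=20.
Highest is now #6 (504).

#6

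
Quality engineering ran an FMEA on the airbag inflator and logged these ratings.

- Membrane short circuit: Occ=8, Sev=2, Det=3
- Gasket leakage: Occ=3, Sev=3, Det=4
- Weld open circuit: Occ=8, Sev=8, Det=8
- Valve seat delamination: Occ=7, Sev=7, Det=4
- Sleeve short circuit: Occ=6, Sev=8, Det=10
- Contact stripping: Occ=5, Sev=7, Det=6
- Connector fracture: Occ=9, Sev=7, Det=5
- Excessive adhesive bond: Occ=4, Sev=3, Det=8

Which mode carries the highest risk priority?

Weld open circuit

RPN = Severity × Occurrence × Detection:
  Membrane short circuit: 2 × 8 × 3 = 48
  Gasket leakage: 3 × 3 × 4 = 36
  Weld open circuit: 8 × 8 × 8 = 512
  Valve seat delamination: 7 × 7 × 4 = 196
  Sleeve short circuit: 8 × 6 × 10 = 480
  Contact stripping: 7 × 5 × 6 = 210
  Connector fracture: 7 × 9 × 5 = 315
  Excessive adhesive bond: 3 × 4 × 8 = 96
Highest RPN is 512 → Weld open circuit.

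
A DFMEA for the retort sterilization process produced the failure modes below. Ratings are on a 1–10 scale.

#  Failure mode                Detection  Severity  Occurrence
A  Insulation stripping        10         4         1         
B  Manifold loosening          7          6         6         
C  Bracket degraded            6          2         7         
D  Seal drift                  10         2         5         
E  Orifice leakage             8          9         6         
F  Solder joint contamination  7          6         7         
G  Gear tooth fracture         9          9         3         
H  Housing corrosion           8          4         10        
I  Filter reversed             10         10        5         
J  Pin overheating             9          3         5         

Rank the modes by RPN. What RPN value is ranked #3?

RPN = Severity × Occurrence × Detection:
  A: 4 × 1 × 10 = 40
  B: 6 × 6 × 7 = 252
  C: 2 × 7 × 6 = 84
  D: 2 × 5 × 10 = 100
  E: 9 × 6 × 8 = 432
  F: 6 × 7 × 7 = 294
  G: 9 × 3 × 9 = 243
  H: 4 × 10 × 8 = 320
  I: 10 × 5 × 10 = 500
  J: 3 × 5 × 9 = 135
Sorted descending: 500, 432, 320, 294, 252, 243, 135, 100, 84, 40.
The third-highest RPN is 320 (H).

320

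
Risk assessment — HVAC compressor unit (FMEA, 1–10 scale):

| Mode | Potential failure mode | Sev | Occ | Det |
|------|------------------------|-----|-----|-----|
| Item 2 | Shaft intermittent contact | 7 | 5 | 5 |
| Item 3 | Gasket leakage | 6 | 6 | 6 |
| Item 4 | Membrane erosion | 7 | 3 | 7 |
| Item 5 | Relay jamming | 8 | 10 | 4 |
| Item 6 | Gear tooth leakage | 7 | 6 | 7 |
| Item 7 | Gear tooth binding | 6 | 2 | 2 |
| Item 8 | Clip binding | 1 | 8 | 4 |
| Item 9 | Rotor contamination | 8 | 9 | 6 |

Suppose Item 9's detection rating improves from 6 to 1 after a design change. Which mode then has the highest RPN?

Item 5

RPN = Severity × Occurrence × Detection:
  Item 2: 7 × 5 × 5 = 175
  Item 3: 6 × 6 × 6 = 216
  Item 4: 7 × 3 × 7 = 147
  Item 5: 8 × 10 × 4 = 320
  Item 6: 7 × 6 × 7 = 294
  Item 7: 6 × 2 × 2 = 24
  Item 8: 1 × 8 × 4 = 32
  Item 9: 8 × 9 × 6 = 432
After action: Item 9 → 8 × 9 × 1 = 72.
Revised RPNs: Item 5=320, Item 6=294, Item 3=216, Item 2=175, Item 4=147, Item 9=72, Item 8=32, Item 7=24.
Highest is now Item 5 (320).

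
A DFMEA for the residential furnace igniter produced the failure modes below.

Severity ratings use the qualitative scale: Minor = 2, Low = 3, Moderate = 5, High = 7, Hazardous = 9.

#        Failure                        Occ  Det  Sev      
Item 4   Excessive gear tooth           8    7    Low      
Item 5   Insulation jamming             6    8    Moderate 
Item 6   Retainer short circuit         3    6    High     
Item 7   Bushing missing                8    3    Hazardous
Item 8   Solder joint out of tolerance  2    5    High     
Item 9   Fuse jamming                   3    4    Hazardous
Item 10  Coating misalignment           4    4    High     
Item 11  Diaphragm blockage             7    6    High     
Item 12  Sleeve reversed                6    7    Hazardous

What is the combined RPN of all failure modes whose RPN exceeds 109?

1534

RPN = Severity × Occurrence × Detection:
  Item 4: 3 × 8 × 7 = 168
  Item 5: 5 × 6 × 8 = 240
  Item 6: 7 × 3 × 6 = 126
  Item 7: 9 × 8 × 3 = 216
  Item 8: 7 × 2 × 5 = 70
  Item 9: 9 × 3 × 4 = 108
  Item 10: 7 × 4 × 4 = 112
  Item 11: 7 × 7 × 6 = 294
  Item 12: 9 × 6 × 7 = 378
RPN > 109: Item 4 (168), Item 5 (240), Item 6 (126), Item 7 (216), Item 10 (112), Item 11 (294), Item 12 (378).
Sum: 168 + 240 + 126 + 216 + 112 + 294 + 378 = 1534.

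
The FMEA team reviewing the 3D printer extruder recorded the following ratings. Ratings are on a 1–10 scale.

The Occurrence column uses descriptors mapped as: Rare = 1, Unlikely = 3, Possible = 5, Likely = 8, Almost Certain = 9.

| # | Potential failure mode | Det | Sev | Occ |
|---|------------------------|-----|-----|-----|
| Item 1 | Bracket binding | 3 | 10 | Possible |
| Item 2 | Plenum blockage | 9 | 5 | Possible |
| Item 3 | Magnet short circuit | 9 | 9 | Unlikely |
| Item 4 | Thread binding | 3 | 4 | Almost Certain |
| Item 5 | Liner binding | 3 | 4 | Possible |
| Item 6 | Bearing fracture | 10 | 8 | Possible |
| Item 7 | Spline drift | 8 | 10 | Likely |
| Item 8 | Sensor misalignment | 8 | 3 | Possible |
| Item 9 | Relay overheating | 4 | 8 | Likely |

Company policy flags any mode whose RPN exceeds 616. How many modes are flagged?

RPN = Severity × Occurrence × Detection:
  Item 1: 10 × 5 × 3 = 150
  Item 2: 5 × 5 × 9 = 225
  Item 3: 9 × 3 × 9 = 243
  Item 4: 4 × 9 × 3 = 108
  Item 5: 4 × 5 × 3 = 60
  Item 6: 8 × 5 × 10 = 400
  Item 7: 10 × 8 × 8 = 640
  Item 8: 3 × 5 × 8 = 120
  Item 9: 8 × 8 × 4 = 256
Modes with RPN > 616: Item 7 (640) → 1.

1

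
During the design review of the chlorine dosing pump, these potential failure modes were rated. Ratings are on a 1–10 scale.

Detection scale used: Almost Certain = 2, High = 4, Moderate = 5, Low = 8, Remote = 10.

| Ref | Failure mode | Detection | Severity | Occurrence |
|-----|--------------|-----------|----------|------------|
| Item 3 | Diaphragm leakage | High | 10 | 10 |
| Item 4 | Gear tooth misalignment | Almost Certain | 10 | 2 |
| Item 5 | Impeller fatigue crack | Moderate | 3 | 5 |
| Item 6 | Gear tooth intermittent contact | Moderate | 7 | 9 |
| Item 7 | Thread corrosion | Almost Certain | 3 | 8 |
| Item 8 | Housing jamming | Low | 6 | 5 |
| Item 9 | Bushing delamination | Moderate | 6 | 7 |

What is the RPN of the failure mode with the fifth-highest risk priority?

75

RPN = Severity × Occurrence × Detection:
  Item 3: 10 × 10 × 4 = 400
  Item 4: 10 × 2 × 2 = 40
  Item 5: 3 × 5 × 5 = 75
  Item 6: 7 × 9 × 5 = 315
  Item 7: 3 × 8 × 2 = 48
  Item 8: 6 × 5 × 8 = 240
  Item 9: 6 × 7 × 5 = 210
Sorted descending: 400, 315, 240, 210, 75, 48, 40.
The fifth-highest RPN is 75 (Item 5).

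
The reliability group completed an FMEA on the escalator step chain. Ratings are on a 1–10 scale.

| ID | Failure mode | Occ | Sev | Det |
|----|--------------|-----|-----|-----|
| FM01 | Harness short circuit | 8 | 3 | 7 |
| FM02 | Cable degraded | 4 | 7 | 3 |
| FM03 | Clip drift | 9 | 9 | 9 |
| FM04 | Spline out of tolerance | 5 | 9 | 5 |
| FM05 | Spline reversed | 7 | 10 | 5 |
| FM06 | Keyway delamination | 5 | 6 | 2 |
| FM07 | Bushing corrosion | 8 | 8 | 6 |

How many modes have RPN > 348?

RPN = Severity × Occurrence × Detection:
  FM01: 3 × 8 × 7 = 168
  FM02: 7 × 4 × 3 = 84
  FM03: 9 × 9 × 9 = 729
  FM04: 9 × 5 × 5 = 225
  FM05: 10 × 7 × 5 = 350
  FM06: 6 × 5 × 2 = 60
  FM07: 8 × 8 × 6 = 384
Modes with RPN > 348: FM03 (729), FM05 (350), FM07 (384) → 3.

3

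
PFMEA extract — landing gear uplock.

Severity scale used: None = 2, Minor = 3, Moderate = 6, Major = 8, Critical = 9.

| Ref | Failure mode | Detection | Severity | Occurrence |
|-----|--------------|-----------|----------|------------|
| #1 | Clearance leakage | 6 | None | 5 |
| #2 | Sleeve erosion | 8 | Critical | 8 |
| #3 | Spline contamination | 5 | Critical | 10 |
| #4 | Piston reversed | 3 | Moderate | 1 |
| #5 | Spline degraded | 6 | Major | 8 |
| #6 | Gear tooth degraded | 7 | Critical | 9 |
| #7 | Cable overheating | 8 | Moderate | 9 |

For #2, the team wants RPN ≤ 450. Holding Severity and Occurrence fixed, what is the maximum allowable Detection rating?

#2: S=9, O=8, D=8 → current RPN = 576.
Fixed product = 72. Need 72 × D ≤ 450, so D ≤ 450/72 = 6.25.
Maximum integer Detection rating = 6 (gives RPN 432; D=7 would give 504 > 450).

6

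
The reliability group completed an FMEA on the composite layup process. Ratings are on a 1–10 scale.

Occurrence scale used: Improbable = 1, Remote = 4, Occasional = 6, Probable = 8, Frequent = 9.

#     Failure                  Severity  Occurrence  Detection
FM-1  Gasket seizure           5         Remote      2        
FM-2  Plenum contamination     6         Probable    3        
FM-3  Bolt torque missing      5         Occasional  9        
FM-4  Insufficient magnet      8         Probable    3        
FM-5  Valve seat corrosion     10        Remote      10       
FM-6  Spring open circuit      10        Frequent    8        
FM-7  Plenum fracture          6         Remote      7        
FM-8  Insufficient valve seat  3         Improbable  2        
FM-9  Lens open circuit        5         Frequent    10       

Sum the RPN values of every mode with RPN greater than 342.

1570

RPN = Severity × Occurrence × Detection:
  FM-1: 5 × 4 × 2 = 40
  FM-2: 6 × 8 × 3 = 144
  FM-3: 5 × 6 × 9 = 270
  FM-4: 8 × 8 × 3 = 192
  FM-5: 10 × 4 × 10 = 400
  FM-6: 10 × 9 × 8 = 720
  FM-7: 6 × 4 × 7 = 168
  FM-8: 3 × 1 × 2 = 6
  FM-9: 5 × 9 × 10 = 450
RPN > 342: FM-5 (400), FM-6 (720), FM-9 (450).
Sum: 400 + 720 + 450 = 1570.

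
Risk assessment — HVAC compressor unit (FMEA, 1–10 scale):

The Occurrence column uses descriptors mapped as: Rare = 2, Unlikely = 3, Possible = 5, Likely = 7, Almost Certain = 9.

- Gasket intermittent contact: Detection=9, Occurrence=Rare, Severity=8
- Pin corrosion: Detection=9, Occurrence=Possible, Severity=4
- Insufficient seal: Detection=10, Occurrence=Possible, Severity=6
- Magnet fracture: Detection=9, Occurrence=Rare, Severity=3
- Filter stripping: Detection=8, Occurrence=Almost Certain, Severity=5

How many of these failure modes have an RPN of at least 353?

1

RPN = Severity × Occurrence × Detection:
  Gasket intermittent contact: 8 × 2 × 9 = 144
  Pin corrosion: 4 × 5 × 9 = 180
  Insufficient seal: 6 × 5 × 10 = 300
  Magnet fracture: 3 × 2 × 9 = 54
  Filter stripping: 5 × 9 × 8 = 360
Modes with RPN ≥ 353: Filter stripping (360) → 1.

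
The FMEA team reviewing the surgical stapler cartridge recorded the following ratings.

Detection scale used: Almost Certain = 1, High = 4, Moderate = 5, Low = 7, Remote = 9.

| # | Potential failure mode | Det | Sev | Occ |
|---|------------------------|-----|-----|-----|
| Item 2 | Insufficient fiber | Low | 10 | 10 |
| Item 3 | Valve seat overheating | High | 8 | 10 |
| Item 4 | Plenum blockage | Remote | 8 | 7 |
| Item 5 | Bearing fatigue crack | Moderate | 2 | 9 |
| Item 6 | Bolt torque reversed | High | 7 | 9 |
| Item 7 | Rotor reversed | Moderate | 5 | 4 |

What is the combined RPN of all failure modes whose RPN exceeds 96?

RPN = Severity × Occurrence × Detection:
  Item 2: 10 × 10 × 7 = 700
  Item 3: 8 × 10 × 4 = 320
  Item 4: 8 × 7 × 9 = 504
  Item 5: 2 × 9 × 5 = 90
  Item 6: 7 × 9 × 4 = 252
  Item 7: 5 × 4 × 5 = 100
RPN > 96: Item 2 (700), Item 3 (320), Item 4 (504), Item 6 (252), Item 7 (100).
Sum: 700 + 320 + 504 + 252 + 100 = 1876.

1876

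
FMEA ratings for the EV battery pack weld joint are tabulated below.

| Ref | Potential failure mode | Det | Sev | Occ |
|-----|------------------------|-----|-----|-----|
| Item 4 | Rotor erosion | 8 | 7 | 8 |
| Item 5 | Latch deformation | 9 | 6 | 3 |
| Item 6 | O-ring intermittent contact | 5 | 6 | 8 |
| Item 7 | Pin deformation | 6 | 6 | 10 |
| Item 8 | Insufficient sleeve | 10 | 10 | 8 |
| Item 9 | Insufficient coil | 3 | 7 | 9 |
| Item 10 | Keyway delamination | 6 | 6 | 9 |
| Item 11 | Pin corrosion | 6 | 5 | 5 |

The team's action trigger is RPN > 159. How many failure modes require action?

RPN = Severity × Occurrence × Detection:
  Item 4: 7 × 8 × 8 = 448
  Item 5: 6 × 3 × 9 = 162
  Item 6: 6 × 8 × 5 = 240
  Item 7: 6 × 10 × 6 = 360
  Item 8: 10 × 8 × 10 = 800
  Item 9: 7 × 9 × 3 = 189
  Item 10: 6 × 9 × 6 = 324
  Item 11: 5 × 5 × 6 = 150
Modes with RPN > 159: Item 4 (448), Item 5 (162), Item 6 (240), Item 7 (360), Item 8 (800), Item 9 (189), Item 10 (324) → 7.

7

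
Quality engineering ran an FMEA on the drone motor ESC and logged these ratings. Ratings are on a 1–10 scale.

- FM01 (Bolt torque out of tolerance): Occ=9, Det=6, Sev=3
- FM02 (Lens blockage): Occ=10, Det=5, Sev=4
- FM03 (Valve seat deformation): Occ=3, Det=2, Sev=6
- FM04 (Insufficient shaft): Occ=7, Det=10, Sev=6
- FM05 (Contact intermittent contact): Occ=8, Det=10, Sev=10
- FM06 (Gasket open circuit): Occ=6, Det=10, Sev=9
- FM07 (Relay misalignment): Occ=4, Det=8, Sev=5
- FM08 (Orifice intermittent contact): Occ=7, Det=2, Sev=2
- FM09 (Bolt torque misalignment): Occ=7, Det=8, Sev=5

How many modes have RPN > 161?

6

RPN = Severity × Occurrence × Detection:
  FM01: 3 × 9 × 6 = 162
  FM02: 4 × 10 × 5 = 200
  FM03: 6 × 3 × 2 = 36
  FM04: 6 × 7 × 10 = 420
  FM05: 10 × 8 × 10 = 800
  FM06: 9 × 6 × 10 = 540
  FM07: 5 × 4 × 8 = 160
  FM08: 2 × 7 × 2 = 28
  FM09: 5 × 7 × 8 = 280
Modes with RPN > 161: FM01 (162), FM02 (200), FM04 (420), FM05 (800), FM06 (540), FM09 (280) → 6.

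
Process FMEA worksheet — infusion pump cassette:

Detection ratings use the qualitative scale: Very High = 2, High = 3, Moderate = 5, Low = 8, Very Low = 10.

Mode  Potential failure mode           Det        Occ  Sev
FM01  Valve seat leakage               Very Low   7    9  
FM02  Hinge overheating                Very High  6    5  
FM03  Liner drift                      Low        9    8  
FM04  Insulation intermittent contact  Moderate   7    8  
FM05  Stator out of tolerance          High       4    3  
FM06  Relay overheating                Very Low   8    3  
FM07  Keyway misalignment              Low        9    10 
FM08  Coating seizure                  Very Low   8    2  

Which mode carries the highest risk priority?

RPN = Severity × Occurrence × Detection:
  FM01: 9 × 7 × 10 = 630
  FM02: 5 × 6 × 2 = 60
  FM03: 8 × 9 × 8 = 576
  FM04: 8 × 7 × 5 = 280
  FM05: 3 × 4 × 3 = 36
  FM06: 3 × 8 × 10 = 240
  FM07: 10 × 9 × 8 = 720
  FM08: 2 × 8 × 10 = 160
Highest RPN is 720 → FM07.

FM07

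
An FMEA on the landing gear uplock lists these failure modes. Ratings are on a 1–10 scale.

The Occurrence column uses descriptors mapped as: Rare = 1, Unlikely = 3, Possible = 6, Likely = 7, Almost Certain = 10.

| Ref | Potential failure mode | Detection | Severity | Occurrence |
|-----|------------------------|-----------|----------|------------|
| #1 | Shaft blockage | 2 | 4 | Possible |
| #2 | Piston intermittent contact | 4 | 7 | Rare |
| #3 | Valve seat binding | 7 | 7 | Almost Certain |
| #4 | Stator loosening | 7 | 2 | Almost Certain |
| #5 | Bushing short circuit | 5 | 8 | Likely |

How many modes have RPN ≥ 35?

4

RPN = Severity × Occurrence × Detection:
  #1: 4 × 6 × 2 = 48
  #2: 7 × 1 × 4 = 28
  #3: 7 × 10 × 7 = 490
  #4: 2 × 10 × 7 = 140
  #5: 8 × 7 × 5 = 280
Modes with RPN ≥ 35: #1 (48), #3 (490), #4 (140), #5 (280) → 4.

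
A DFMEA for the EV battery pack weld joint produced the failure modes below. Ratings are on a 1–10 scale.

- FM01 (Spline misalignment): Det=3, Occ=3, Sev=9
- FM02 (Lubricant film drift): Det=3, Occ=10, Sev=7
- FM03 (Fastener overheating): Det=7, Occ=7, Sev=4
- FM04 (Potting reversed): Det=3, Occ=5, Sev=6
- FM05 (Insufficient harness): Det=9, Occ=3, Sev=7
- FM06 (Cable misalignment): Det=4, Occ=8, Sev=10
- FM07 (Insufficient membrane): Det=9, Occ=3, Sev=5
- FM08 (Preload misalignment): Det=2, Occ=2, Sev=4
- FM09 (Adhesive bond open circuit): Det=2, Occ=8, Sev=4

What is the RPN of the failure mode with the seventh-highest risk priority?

81

RPN = Severity × Occurrence × Detection:
  FM01: 9 × 3 × 3 = 81
  FM02: 7 × 10 × 3 = 210
  FM03: 4 × 7 × 7 = 196
  FM04: 6 × 5 × 3 = 90
  FM05: 7 × 3 × 9 = 189
  FM06: 10 × 8 × 4 = 320
  FM07: 5 × 3 × 9 = 135
  FM08: 4 × 2 × 2 = 16
  FM09: 4 × 8 × 2 = 64
Sorted descending: 320, 210, 196, 189, 135, 90, 81, 64, 16.
The seventh-highest RPN is 81 (FM01).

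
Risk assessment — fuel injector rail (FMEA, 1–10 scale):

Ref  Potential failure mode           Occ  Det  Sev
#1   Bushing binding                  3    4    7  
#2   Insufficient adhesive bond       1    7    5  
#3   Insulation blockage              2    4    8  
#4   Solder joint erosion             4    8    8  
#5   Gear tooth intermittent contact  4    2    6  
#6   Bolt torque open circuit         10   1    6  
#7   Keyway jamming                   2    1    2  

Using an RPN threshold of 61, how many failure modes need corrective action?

RPN = Severity × Occurrence × Detection:
  #1: 7 × 3 × 4 = 84
  #2: 5 × 1 × 7 = 35
  #3: 8 × 2 × 4 = 64
  #4: 8 × 4 × 8 = 256
  #5: 6 × 4 × 2 = 48
  #6: 6 × 10 × 1 = 60
  #7: 2 × 2 × 1 = 4
Modes with RPN ≥ 61: #1 (84), #3 (64), #4 (256) → 3.

3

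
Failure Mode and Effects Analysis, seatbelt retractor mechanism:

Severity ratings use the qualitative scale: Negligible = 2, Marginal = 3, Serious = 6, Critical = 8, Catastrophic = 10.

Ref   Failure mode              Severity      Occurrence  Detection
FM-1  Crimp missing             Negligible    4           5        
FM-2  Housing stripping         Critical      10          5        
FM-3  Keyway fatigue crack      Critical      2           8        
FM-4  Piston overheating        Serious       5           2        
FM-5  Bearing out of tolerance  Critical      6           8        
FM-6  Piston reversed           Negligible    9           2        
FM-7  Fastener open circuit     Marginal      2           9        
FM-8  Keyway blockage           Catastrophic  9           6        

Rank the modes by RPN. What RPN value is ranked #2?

400

RPN = Severity × Occurrence × Detection:
  FM-1: 2 × 4 × 5 = 40
  FM-2: 8 × 10 × 5 = 400
  FM-3: 8 × 2 × 8 = 128
  FM-4: 6 × 5 × 2 = 60
  FM-5: 8 × 6 × 8 = 384
  FM-6: 2 × 9 × 2 = 36
  FM-7: 3 × 2 × 9 = 54
  FM-8: 10 × 9 × 6 = 540
Sorted descending: 540, 400, 384, 128, 60, 54, 40, 36.
The second-highest RPN is 400 (FM-2).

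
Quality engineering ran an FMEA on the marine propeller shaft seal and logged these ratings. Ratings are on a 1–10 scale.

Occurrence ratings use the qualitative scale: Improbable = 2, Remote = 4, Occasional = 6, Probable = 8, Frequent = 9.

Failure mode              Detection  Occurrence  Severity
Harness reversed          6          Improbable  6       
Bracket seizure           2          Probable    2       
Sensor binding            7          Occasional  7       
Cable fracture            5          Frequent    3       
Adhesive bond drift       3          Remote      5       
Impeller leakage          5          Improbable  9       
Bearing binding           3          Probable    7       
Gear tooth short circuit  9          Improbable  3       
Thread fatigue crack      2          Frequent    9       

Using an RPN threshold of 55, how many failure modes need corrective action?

7

RPN = Severity × Occurrence × Detection:
  Harness reversed: 6 × 2 × 6 = 72
  Bracket seizure: 2 × 8 × 2 = 32
  Sensor binding: 7 × 6 × 7 = 294
  Cable fracture: 3 × 9 × 5 = 135
  Adhesive bond drift: 5 × 4 × 3 = 60
  Impeller leakage: 9 × 2 × 5 = 90
  Bearing binding: 7 × 8 × 3 = 168
  Gear tooth short circuit: 3 × 2 × 9 = 54
  Thread fatigue crack: 9 × 9 × 2 = 162
Modes with RPN ≥ 55: Harness reversed (72), Sensor binding (294), Cable fracture (135), Adhesive bond drift (60), Impeller leakage (90), Bearing binding (168), Thread fatigue crack (162) → 7.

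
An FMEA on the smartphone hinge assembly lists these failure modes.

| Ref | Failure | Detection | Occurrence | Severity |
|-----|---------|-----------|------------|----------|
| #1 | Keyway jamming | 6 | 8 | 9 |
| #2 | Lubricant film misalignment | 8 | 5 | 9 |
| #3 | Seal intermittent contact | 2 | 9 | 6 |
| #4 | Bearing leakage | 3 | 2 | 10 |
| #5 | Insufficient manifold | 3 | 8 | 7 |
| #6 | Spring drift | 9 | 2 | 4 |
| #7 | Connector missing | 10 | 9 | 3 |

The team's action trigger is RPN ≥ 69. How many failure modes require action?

RPN = Severity × Occurrence × Detection:
  #1: 9 × 8 × 6 = 432
  #2: 9 × 5 × 8 = 360
  #3: 6 × 9 × 2 = 108
  #4: 10 × 2 × 3 = 60
  #5: 7 × 8 × 3 = 168
  #6: 4 × 2 × 9 = 72
  #7: 3 × 9 × 10 = 270
Modes with RPN ≥ 69: #1 (432), #2 (360), #3 (108), #5 (168), #6 (72), #7 (270) → 6.

6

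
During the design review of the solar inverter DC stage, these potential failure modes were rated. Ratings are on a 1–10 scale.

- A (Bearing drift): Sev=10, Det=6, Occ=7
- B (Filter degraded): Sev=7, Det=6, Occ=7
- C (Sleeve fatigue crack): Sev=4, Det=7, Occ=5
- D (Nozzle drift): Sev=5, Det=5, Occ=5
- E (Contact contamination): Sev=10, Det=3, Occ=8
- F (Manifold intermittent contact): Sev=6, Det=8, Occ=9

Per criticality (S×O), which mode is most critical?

E

Criticality = Severity × Occurrence:
  A: 10 × 7 = 70
  B: 7 × 7 = 49
  C: 4 × 5 = 20
  D: 5 × 5 = 25
  E: 10 × 8 = 80
  F: 6 × 9 = 54
Highest criticality is 80 → E.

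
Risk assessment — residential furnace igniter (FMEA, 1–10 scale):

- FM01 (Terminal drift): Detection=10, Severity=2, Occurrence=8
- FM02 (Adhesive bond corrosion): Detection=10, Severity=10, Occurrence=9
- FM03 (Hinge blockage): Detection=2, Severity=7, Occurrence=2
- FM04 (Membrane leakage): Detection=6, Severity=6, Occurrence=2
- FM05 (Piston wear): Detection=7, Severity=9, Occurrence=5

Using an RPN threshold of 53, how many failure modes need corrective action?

4

RPN = Severity × Occurrence × Detection:
  FM01: 2 × 8 × 10 = 160
  FM02: 10 × 9 × 10 = 900
  FM03: 7 × 2 × 2 = 28
  FM04: 6 × 2 × 6 = 72
  FM05: 9 × 5 × 7 = 315
Modes with RPN ≥ 53: FM01 (160), FM02 (900), FM04 (72), FM05 (315) → 4.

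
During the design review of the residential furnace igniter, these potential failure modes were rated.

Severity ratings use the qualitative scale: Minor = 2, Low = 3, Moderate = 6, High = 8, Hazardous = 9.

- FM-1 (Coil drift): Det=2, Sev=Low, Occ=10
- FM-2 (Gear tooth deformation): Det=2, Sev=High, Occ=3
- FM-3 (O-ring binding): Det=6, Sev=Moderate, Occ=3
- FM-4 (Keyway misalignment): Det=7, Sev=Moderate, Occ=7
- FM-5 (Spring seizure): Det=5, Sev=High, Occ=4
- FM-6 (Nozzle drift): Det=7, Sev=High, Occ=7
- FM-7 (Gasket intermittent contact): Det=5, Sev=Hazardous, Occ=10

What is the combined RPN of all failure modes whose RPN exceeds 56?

RPN = Severity × Occurrence × Detection:
  FM-1: 3 × 10 × 2 = 60
  FM-2: 8 × 3 × 2 = 48
  FM-3: 6 × 3 × 6 = 108
  FM-4: 6 × 7 × 7 = 294
  FM-5: 8 × 4 × 5 = 160
  FM-6: 8 × 7 × 7 = 392
  FM-7: 9 × 10 × 5 = 450
RPN > 56: FM-1 (60), FM-3 (108), FM-4 (294), FM-5 (160), FM-6 (392), FM-7 (450).
Sum: 60 + 108 + 294 + 160 + 392 + 450 = 1464.

1464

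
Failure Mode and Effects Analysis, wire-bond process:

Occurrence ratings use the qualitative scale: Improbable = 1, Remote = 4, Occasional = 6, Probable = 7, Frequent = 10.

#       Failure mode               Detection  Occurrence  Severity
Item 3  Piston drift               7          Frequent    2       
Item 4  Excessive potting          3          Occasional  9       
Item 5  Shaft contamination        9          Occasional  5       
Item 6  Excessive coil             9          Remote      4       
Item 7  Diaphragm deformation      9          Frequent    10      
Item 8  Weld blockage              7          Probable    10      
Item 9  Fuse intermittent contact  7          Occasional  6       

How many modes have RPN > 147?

5

RPN = Severity × Occurrence × Detection:
  Item 3: 2 × 10 × 7 = 140
  Item 4: 9 × 6 × 3 = 162
  Item 5: 5 × 6 × 9 = 270
  Item 6: 4 × 4 × 9 = 144
  Item 7: 10 × 10 × 9 = 900
  Item 8: 10 × 7 × 7 = 490
  Item 9: 6 × 6 × 7 = 252
Modes with RPN > 147: Item 4 (162), Item 5 (270), Item 7 (900), Item 8 (490), Item 9 (252) → 5.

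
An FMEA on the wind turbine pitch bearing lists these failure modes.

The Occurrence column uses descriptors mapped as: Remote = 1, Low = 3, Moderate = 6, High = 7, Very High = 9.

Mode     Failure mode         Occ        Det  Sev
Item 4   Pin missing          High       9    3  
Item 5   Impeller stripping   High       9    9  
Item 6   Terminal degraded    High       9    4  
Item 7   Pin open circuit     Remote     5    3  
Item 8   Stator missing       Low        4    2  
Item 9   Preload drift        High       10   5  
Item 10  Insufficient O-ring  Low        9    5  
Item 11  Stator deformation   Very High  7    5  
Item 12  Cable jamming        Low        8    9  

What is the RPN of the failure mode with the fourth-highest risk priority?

RPN = Severity × Occurrence × Detection:
  Item 4: 3 × 7 × 9 = 189
  Item 5: 9 × 7 × 9 = 567
  Item 6: 4 × 7 × 9 = 252
  Item 7: 3 × 1 × 5 = 15
  Item 8: 2 × 3 × 4 = 24
  Item 9: 5 × 7 × 10 = 350
  Item 10: 5 × 3 × 9 = 135
  Item 11: 5 × 9 × 7 = 315
  Item 12: 9 × 3 × 8 = 216
Sorted descending: 567, 350, 315, 252, 216, 189, 135, 24, 15.
The fourth-highest RPN is 252 (Item 6).

252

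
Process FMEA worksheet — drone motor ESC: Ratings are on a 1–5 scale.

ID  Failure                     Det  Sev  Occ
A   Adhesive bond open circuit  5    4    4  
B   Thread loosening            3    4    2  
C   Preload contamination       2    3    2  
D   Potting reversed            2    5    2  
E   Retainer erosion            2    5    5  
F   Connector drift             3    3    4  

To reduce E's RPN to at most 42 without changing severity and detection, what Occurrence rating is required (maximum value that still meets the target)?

4

E: S=5, O=5, D=2 → current RPN = 50.
Fixed product = 10. Need 10 × O ≤ 42, so O ≤ 42/10 = 4.20.
Maximum integer Occurrence rating = 4 (gives RPN 40; O=5 would give 50 > 42).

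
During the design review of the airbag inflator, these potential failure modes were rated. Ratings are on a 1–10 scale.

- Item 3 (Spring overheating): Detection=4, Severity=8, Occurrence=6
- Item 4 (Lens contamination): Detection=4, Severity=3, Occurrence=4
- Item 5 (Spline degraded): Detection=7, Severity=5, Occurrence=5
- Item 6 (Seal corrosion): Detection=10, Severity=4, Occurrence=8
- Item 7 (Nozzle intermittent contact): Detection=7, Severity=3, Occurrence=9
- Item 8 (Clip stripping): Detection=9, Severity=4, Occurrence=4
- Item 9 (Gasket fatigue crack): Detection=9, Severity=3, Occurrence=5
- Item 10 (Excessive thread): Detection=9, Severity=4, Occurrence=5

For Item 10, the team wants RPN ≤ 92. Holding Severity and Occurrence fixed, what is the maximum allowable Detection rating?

Item 10: S=4, O=5, D=9 → current RPN = 180.
Fixed product = 20. Need 20 × D ≤ 92, so D ≤ 92/20 = 4.60.
Maximum integer Detection rating = 4 (gives RPN 80; D=5 would give 100 > 92).

4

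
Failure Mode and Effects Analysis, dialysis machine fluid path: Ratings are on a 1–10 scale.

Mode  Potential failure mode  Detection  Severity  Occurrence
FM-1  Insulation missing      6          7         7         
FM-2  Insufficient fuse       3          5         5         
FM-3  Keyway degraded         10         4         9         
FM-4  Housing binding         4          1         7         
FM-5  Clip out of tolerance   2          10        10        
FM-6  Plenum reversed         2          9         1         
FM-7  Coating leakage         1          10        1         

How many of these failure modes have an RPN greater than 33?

4

RPN = Severity × Occurrence × Detection:
  FM-1: 7 × 7 × 6 = 294
  FM-2: 5 × 5 × 3 = 75
  FM-3: 4 × 9 × 10 = 360
  FM-4: 1 × 7 × 4 = 28
  FM-5: 10 × 10 × 2 = 200
  FM-6: 9 × 1 × 2 = 18
  FM-7: 10 × 1 × 1 = 10
Modes with RPN > 33: FM-1 (294), FM-2 (75), FM-3 (360), FM-5 (200) → 4.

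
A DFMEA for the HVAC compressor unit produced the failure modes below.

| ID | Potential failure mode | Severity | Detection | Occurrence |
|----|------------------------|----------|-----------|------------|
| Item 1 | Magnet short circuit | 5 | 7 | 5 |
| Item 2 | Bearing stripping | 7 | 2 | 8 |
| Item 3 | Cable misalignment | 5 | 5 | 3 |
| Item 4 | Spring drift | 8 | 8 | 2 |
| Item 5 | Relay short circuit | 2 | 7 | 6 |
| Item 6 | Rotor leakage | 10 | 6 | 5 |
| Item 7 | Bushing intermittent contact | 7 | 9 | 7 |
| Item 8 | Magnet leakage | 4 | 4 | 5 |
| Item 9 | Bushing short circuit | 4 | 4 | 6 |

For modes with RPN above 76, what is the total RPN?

RPN = Severity × Occurrence × Detection:
  Item 1: 5 × 5 × 7 = 175
  Item 2: 7 × 8 × 2 = 112
  Item 3: 5 × 3 × 5 = 75
  Item 4: 8 × 2 × 8 = 128
  Item 5: 2 × 6 × 7 = 84
  Item 6: 10 × 5 × 6 = 300
  Item 7: 7 × 7 × 9 = 441
  Item 8: 4 × 5 × 4 = 80
  Item 9: 4 × 6 × 4 = 96
RPN > 76: Item 1 (175), Item 2 (112), Item 4 (128), Item 5 (84), Item 6 (300), Item 7 (441), Item 8 (80), Item 9 (96).
Sum: 175 + 112 + 128 + 84 + 300 + 441 + 80 + 96 = 1416.

1416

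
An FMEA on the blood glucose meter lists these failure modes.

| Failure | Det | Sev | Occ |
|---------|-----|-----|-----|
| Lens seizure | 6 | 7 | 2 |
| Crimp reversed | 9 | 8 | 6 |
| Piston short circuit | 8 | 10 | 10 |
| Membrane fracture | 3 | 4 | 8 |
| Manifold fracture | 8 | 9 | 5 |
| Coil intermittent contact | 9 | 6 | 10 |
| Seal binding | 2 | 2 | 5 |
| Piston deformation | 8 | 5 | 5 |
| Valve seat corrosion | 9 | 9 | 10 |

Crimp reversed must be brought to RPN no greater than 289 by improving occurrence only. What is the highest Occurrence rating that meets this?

4

Crimp reversed: S=8, O=6, D=9 → current RPN = 432.
Fixed product = 72. Need 72 × O ≤ 289, so O ≤ 289/72 = 4.01.
Maximum integer Occurrence rating = 4 (gives RPN 288; O=5 would give 360 > 289).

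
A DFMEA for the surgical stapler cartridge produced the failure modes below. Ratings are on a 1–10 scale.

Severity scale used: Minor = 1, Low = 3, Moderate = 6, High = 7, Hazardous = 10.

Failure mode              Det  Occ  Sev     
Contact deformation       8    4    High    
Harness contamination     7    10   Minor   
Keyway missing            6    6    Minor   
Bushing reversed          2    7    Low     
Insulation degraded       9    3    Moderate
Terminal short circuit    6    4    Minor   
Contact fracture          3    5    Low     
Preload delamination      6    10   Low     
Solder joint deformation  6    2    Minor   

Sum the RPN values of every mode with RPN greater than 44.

RPN = Severity × Occurrence × Detection:
  Contact deformation: 7 × 4 × 8 = 224
  Harness contamination: 1 × 10 × 7 = 70
  Keyway missing: 1 × 6 × 6 = 36
  Bushing reversed: 3 × 7 × 2 = 42
  Insulation degraded: 6 × 3 × 9 = 162
  Terminal short circuit: 1 × 4 × 6 = 24
  Contact fracture: 3 × 5 × 3 = 45
  Preload delamination: 3 × 10 × 6 = 180
  Solder joint deformation: 1 × 2 × 6 = 12
RPN > 44: Contact deformation (224), Harness contamination (70), Insulation degraded (162), Contact fracture (45), Preload delamination (180).
Sum: 224 + 70 + 162 + 45 + 180 = 681.

681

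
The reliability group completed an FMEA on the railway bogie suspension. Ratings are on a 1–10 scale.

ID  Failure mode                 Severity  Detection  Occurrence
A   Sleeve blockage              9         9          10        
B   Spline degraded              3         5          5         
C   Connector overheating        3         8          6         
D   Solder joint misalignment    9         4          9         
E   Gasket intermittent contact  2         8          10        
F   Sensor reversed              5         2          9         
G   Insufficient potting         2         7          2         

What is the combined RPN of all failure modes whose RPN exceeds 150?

RPN = Severity × Occurrence × Detection:
  A: 9 × 10 × 9 = 810
  B: 3 × 5 × 5 = 75
  C: 3 × 6 × 8 = 144
  D: 9 × 9 × 4 = 324
  E: 2 × 10 × 8 = 160
  F: 5 × 9 × 2 = 90
  G: 2 × 2 × 7 = 28
RPN > 150: A (810), D (324), E (160).
Sum: 810 + 324 + 160 = 1294.

1294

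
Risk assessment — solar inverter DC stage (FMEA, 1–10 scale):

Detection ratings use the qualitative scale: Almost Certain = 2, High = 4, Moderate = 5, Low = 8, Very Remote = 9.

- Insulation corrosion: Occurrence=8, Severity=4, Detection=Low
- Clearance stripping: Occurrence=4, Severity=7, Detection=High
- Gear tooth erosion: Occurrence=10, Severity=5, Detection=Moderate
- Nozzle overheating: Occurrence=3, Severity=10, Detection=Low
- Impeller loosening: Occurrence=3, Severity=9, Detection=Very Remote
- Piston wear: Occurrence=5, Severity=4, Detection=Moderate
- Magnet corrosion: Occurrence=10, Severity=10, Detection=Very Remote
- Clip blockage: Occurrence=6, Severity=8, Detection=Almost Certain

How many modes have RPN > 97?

RPN = Severity × Occurrence × Detection:
  Insulation corrosion: 4 × 8 × 8 = 256
  Clearance stripping: 7 × 4 × 4 = 112
  Gear tooth erosion: 5 × 10 × 5 = 250
  Nozzle overheating: 10 × 3 × 8 = 240
  Impeller loosening: 9 × 3 × 9 = 243
  Piston wear: 4 × 5 × 5 = 100
  Magnet corrosion: 10 × 10 × 9 = 900
  Clip blockage: 8 × 6 × 2 = 96
Modes with RPN > 97: Insulation corrosion (256), Clearance stripping (112), Gear tooth erosion (250), Nozzle overheating (240), Impeller loosening (243), Piston wear (100), Magnet corrosion (900) → 7.

7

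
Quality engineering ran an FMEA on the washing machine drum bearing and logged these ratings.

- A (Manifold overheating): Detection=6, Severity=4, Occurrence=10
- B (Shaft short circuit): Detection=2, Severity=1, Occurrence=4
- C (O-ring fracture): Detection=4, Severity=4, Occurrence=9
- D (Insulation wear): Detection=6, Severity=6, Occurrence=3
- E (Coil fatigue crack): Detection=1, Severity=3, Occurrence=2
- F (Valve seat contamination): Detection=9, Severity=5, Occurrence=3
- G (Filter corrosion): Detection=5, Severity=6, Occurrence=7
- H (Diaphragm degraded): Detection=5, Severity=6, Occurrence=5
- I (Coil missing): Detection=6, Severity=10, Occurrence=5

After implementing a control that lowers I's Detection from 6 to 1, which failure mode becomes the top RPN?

RPN = Severity × Occurrence × Detection:
  A: 4 × 10 × 6 = 240
  B: 1 × 4 × 2 = 8
  C: 4 × 9 × 4 = 144
  D: 6 × 3 × 6 = 108
  E: 3 × 2 × 1 = 6
  F: 5 × 3 × 9 = 135
  G: 6 × 7 × 5 = 210
  H: 6 × 5 × 5 = 150
  I: 10 × 5 × 6 = 300
After action: I → 10 × 5 × 1 = 50.
Revised RPNs: A=240, G=210, H=150, C=144, F=135, D=108, I=50, B=8, E=6.
Highest is now A (240).

A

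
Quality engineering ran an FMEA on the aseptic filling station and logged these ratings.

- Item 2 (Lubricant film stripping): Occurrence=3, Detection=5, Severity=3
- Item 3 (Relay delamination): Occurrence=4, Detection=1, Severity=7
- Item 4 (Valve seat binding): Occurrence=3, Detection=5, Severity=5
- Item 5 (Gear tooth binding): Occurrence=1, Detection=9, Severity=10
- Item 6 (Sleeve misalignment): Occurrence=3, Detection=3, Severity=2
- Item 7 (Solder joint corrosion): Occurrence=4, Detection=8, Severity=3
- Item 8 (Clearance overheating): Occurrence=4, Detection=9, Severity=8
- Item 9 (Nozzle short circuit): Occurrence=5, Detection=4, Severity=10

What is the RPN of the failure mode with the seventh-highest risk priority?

RPN = Severity × Occurrence × Detection:
  Item 2: 3 × 3 × 5 = 45
  Item 3: 7 × 4 × 1 = 28
  Item 4: 5 × 3 × 5 = 75
  Item 5: 10 × 1 × 9 = 90
  Item 6: 2 × 3 × 3 = 18
  Item 7: 3 × 4 × 8 = 96
  Item 8: 8 × 4 × 9 = 288
  Item 9: 10 × 5 × 4 = 200
Sorted descending: 288, 200, 96, 90, 75, 45, 28, 18.
The seventh-highest RPN is 28 (Item 3).

28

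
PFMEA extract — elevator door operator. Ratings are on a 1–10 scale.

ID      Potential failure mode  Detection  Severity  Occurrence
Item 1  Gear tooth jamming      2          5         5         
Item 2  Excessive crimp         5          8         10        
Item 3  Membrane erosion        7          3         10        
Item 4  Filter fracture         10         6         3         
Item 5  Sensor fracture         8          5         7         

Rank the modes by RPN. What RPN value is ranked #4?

180

RPN = Severity × Occurrence × Detection:
  Item 1: 5 × 5 × 2 = 50
  Item 2: 8 × 10 × 5 = 400
  Item 3: 3 × 10 × 7 = 210
  Item 4: 6 × 3 × 10 = 180
  Item 5: 5 × 7 × 8 = 280
Sorted descending: 400, 280, 210, 180, 50.
The fourth-highest RPN is 180 (Item 4).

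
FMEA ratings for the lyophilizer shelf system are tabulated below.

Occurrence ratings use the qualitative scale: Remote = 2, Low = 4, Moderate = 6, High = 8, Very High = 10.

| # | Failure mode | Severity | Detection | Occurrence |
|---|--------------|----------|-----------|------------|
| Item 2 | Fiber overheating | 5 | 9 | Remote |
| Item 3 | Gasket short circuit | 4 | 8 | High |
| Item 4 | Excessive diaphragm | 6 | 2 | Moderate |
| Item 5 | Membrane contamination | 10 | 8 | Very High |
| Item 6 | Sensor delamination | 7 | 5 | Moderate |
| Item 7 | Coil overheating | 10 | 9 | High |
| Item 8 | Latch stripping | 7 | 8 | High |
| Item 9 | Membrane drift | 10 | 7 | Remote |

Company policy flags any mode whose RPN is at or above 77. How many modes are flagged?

RPN = Severity × Occurrence × Detection:
  Item 2: 5 × 2 × 9 = 90
  Item 3: 4 × 8 × 8 = 256
  Item 4: 6 × 6 × 2 = 72
  Item 5: 10 × 10 × 8 = 800
  Item 6: 7 × 6 × 5 = 210
  Item 7: 10 × 8 × 9 = 720
  Item 8: 7 × 8 × 8 = 448
  Item 9: 10 × 2 × 7 = 140
Modes with RPN ≥ 77: Item 2 (90), Item 3 (256), Item 5 (800), Item 6 (210), Item 7 (720), Item 8 (448), Item 9 (140) → 7.

7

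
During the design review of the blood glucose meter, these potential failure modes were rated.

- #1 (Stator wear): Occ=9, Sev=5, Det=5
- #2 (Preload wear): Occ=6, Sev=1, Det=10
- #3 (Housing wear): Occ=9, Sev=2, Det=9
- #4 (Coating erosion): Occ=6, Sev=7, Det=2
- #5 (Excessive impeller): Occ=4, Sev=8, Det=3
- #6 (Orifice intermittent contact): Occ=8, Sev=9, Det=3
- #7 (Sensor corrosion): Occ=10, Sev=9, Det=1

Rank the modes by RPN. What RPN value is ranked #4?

96

RPN = Severity × Occurrence × Detection:
  #1: 5 × 9 × 5 = 225
  #2: 1 × 6 × 10 = 60
  #3: 2 × 9 × 9 = 162
  #4: 7 × 6 × 2 = 84
  #5: 8 × 4 × 3 = 96
  #6: 9 × 8 × 3 = 216
  #7: 9 × 10 × 1 = 90
Sorted descending: 225, 216, 162, 96, 90, 84, 60.
The fourth-highest RPN is 96 (#5).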